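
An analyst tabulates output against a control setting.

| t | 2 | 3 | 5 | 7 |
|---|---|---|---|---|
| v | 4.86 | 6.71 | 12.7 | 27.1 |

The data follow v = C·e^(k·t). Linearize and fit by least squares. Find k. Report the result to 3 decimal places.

Taking logs, ln v = k·t + ln C, so regress ln v on t.
XᵀX = [[87.0000, 17.0000]; [17.0000, 4]], rhs = [44.6776, 9.3258]ᵀ  (here Σt = 17.0000, Σ(t)² = 87.0000, Σln v = 9.3258, Σt·ln v = 44.6776).
Solving (det = 59.0000): k = 0.34190, ln C = 0.87835.

k = 0.342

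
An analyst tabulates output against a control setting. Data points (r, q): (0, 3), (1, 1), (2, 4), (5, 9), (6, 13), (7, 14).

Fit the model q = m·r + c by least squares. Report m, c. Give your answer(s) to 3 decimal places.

Compute the Gram sums: Σr·r = 115, Σr = 21, Σ1 = 6.
For Mᵀq: Σr·q = 230, Σq = 44.
Eliminating c: 6·(row 1) − 21·(row 2) gives 249·m = 6·230 − 21·44 = 456, so m = 152/83.
Then c = (44 − 21·(152/83))/6 = 230/249.

m = 1.831, c = 0.924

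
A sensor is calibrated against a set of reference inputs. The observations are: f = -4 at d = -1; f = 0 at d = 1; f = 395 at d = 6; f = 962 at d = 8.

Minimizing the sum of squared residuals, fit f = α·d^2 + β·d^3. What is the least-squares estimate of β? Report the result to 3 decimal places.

β = 2.032

With design matrix M, MᵀM = [[5394, 40544]; [40544, 308802]] and Mᵀf = [75784, 577868]ᵀ.
Determinant 5394·308802 − 40544² = 21862052.
α = (75784·308802 − 40544·577868)/21862052 = -6707356/5465513; β = (5394·577868 − 40544·75784)/21862052 = 11108374/5465513.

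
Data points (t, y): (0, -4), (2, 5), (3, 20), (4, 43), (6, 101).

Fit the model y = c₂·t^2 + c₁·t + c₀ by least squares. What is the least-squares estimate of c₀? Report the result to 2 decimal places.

c₀ = -4.41

Forming MᵀM = [[1649, 315, 65]; [315, 65, 15]; [65, 15, 5]] and Mᵀy = [4524, 848, 165]ᵀ gives MᵀM·[c₂, c₁, c₀]ᵀ = Mᵀy.
Solving the 3×3 system (Gaussian elimination) gives c₂ = 87/28, c₁ = -139/140, c₀ = -309/70.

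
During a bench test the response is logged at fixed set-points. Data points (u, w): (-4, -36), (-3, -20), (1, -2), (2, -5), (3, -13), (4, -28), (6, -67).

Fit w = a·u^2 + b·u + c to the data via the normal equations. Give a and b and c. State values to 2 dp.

a = -2.04, b = 1.00, c = 0.80

Sums needed: Σu^2·u^2 = 1987, Σu^2·u = 225, Σu^2 = 91, Σu·u = 91, Σu = 9, Σ1 = 7.
And Σu^2·w = -3755, Σu·w = -361, Σw = -171.
MᵀM·[a, b, c]ᵀ = Mᵀw becomes [[1987, 225, 91]; [225, 91, 9]; [91, 9, 7]]·[a, b, c]ᵀ = [-3755, -361, -171]ᵀ.
Solving the 3×3 system (Gaussian elimination) gives a = -11642/5709, b = 1895/1903, c = 4574/5709.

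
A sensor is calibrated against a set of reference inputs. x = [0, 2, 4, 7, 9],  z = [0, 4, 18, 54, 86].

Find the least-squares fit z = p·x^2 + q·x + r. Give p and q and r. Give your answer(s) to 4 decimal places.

Sums needed: Σx^2·x^2 = 9234, Σx^2·x = 1144, Σx^2 = 150, Σx·x = 150, Σx = 22, Σ1 = 5.
And Σx^2·z = 9916, Σx·z = 1232, Σz = 162.
Inverting the 3×3 Gram matrix, [p, q, r]ᵀ = [22108/21991, 13486/21991, -10070/21991]ᵀ.

p = 1.0053, q = 0.6133, r = -0.4579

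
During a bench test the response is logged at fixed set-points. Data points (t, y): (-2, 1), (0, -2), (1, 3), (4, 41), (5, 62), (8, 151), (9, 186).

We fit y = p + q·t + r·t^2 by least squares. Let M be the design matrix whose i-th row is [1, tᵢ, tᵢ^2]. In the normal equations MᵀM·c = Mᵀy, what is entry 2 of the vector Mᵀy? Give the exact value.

Entry 2 ↔ basis t, so (Mᵀy)_{2} = Σᵢ (t)·yᵢ = (-2)·(1) + (0)·(-2) + (1)·(3) + (4)·(41) + (5)·(62) + (8)·(151) + (9)·(186) = 3357.

3357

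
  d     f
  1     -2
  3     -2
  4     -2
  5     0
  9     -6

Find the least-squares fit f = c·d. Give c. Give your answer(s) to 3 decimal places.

With design matrix X, XᵀX = [[132]] and Xᵀf = [-70]ᵀ.
c = (-70)/132 = -0.530303.

c = -0.530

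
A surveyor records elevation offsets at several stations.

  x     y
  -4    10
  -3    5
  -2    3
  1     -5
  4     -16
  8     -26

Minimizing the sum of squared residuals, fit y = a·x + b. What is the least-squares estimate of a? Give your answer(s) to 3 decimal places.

Forming AᵀA = [[110, 4]; [4, 6]] and Aᵀy = [-338, -29]ᵀ gives AᵀA·[a, b]ᵀ = Aᵀy.
Eliminating b: 6·(row 1) − 4·(row 2) gives 644·a = 6·(-338) − 4·(-29) = -1912, so a = -478/161.
Then b = ((-29) − 4·(-478/161))/6 = -919/322.

a = -2.969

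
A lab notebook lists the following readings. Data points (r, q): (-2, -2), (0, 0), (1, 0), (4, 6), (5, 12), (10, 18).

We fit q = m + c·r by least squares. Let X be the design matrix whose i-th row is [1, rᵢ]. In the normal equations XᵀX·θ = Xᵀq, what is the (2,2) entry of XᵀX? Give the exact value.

146

Row 2 ↔ basis r, column 2 ↔ basis r, so (XᵀX)_{2,2} = Σᵢ (r)·(r) = (-2)·(-2) + (0)·(0) + (1)·(1) + (4)·(4) + (5)·(5) + (10)·(10) = 146.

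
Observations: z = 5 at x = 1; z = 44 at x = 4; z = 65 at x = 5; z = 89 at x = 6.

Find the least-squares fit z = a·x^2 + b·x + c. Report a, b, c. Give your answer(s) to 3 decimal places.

a = 1.881, b = 3.655, c = -0.552

Entries of AᵀA: Σx^2·x^2 = 2178, Σx^2·x = 406, Σx^2 = 78, Σx·x = 78, Σx = 16, Σ1 = 4.
For Aᵀz: Σx^2·z = 5538, Σx·z = 1040, Σz = 203.
Row-reducing yields a = 681/362, b = 1323/362, c = -100/181.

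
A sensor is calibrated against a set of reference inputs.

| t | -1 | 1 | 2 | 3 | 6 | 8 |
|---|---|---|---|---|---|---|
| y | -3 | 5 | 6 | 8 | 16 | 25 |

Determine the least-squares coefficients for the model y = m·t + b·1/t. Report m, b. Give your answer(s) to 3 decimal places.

Compute the Gram sums: Σt·t = 115, Σt·1/t = 6, Σ1/t·1/t = 1385/576.
Moment sums: Σt·y = 340, Σ1/t·y = 467/24.
So MᵀM·[m, b]ᵀ = Mᵀy: [[115, 6]; [6, 1385/576]]·[m, b]ᵀ = [340, 467/24]ᵀ.
Eliminating b: (1385/576)·(row 1) − 6·(row 2) gives (138539/576)·m = (1385/576)·340 − 6·(467/24) = 100913/144, so m = 403652/138539.
Then b = ((467/24) − 6·(403652/138539))/(1385/576) = 113880/138539.

m = 2.914, b = 0.822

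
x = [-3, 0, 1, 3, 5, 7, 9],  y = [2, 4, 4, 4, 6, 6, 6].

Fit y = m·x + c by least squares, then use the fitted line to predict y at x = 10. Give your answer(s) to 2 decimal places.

ŷ = 6.89

Compute the Gram sums: Σx·x = 174, Σx = 22, Σ1 = 7.
Right-hand side: Σx·y = 136, Σy = 32.
Normal equations: [[174, 22]; [22, 7]]·[m, c]ᵀ = [136, 32]ᵀ.
Determinant 174·7 − 22² = 734.
m = (136·7 − 22·32)/734 = 124/367; c = (174·32 − 22·136)/734 = 1288/367.
At x = 10: ŷ = (124/367)·(10) + (1288/367)·(1) = 2528/367.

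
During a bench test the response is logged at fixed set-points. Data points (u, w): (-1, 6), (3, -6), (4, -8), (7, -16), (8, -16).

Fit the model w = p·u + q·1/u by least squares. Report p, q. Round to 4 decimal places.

p = -2.0024, q = -3.5330

Normal-equation sums: Σu·u = 139, Σu·1/u = 5, Σ1/u·1/u = 34141/28224.
And Σu·w = -296, Σ1/u·w = -100/7.
Determinant 139·(34141/28224) − 5² = 4039999/28224.
p = ((-296)·(34141/28224) − 5·(-100/7))/(4039999/28224) = -8089736/4039999; q = (139·(-100/7) − 5·(-296))/(4039999/28224) = -14273280/4039999.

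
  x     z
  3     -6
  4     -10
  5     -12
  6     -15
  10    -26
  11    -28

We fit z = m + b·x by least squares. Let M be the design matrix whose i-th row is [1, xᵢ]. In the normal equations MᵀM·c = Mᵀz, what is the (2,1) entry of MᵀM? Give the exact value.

39

Row 2 ↔ basis x, column 1 ↔ basis 1, so (MᵀM)_{2,1} = Σᵢ x = (3)·(1) + (4)·(1) + (5)·(1) + (6)·(1) + (10)·(1) + (11)·(1) = 39.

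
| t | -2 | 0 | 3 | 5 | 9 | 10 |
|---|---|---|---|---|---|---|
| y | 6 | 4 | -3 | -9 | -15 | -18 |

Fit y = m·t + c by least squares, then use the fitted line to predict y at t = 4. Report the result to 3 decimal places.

Normal-equation sums: Σt·t = 219, Σt = 25, Σ1 = 6.
For Xᵀy: Σt·y = -381, Σy = -35.
Eliminating c: 6·(row 1) − 25·(row 2) gives 689·m = 6·(-381) − 25·(-35) = -1411, so m = -1411/689.
Then c = ((-35) − 25·(-1411/689))/6 = 1860/689.
At t = 4: ŷ = (-1411/689)·(4) + (1860/689)·(1) = -3784/689.

ŷ = -5.492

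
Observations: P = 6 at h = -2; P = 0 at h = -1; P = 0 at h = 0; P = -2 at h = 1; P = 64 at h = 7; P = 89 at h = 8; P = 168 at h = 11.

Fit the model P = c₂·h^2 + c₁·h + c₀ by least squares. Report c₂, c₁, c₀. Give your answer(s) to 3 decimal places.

c₂ = 1.471, c₁ = -0.720, c₀ = -1.533

Entries of MᵀM: Σh^2·h^2 = 21156, Σh^2·h = 2178, Σh^2 = 240, Σh·h = 240, Σh = 24, Σ1 = 7.
For MᵀP: Σh^2·P = 29182, Σh·P = 2994, ΣP = 325.
Inverting the 3×3 Gram matrix, [c₂, c₁, c₀]ᵀ = [173687/118083, -28339/39361, -60357/39361]ᵀ.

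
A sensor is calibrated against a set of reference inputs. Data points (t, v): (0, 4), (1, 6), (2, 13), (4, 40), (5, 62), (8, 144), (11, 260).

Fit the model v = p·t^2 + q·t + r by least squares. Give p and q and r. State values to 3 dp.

p = 1.972, q = 1.746, r = 2.757

Compute the Gram sums: Σt^2·t^2 = 19635, Σt^2·t = 2041, Σt^2 = 231, Σt·t = 231, Σt = 31, Σ1 = 7.
Right-hand side: Σt^2·v = 42924, Σt·v = 4514, Σv = 529.
Inverting the 3×3 Gram matrix, [p, q, r]ᵀ = [616885/312802, 78039/44686, 431240/156401]ᵀ.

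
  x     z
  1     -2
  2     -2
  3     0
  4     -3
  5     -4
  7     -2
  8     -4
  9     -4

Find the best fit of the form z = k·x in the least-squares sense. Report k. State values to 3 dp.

The normal system MᵀM·[k]ᵀ = Mᵀz is [[249]]·[k]ᵀ = [-120]ᵀ.
k = (-120)/249 = -0.481928.

k = -0.482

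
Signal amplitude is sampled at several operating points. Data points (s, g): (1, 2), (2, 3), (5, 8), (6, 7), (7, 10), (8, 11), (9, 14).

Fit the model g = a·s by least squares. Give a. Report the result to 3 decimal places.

From the data, Σs·s = 260.
And Σs·g = 374.
So MᵀM·[a]ᵀ = Mᵀg: [[260]]·[a]ᵀ = [374]ᵀ.
a = 374/260 = 1.43846.

a = 1.438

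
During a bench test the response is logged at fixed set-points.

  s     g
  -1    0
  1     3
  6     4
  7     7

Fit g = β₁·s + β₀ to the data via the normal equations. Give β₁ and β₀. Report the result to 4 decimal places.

β₁ = 0.6816, β₀ = 1.2849

Sums needed: Σs·s = 87, Σs = 13, Σ1 = 4.
And Σs·g = 76, Σg = 14.
Normal equations: [[87, 13]; [13, 4]]·[β₁, β₀]ᵀ = [76, 14]ᵀ.
det = 87·4 − 13² = 179.
β₁ = (76·4 − 13·14)/179 = 122/179; β₀ = (87·14 − 13·76)/179 = 230/179.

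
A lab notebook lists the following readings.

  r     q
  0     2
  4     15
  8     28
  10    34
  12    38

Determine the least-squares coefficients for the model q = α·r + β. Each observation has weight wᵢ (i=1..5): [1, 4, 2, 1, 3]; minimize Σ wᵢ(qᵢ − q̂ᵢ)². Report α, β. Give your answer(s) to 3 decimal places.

α = 2.983, β = 3.030

Sums needed: Σwᵢ·r·r = 724, Σwᵢ·r = 78, Σwᵢ·1 = 11.
Moment sums: Σwᵢ·r·q = 2396, Σwᵢ·q = 266.
Determinant 724·11 − 78² = 1880.
α = (2396·11 − 78·266)/1880 = 701/235; β = (724·266 − 78·2396)/1880 = 712/235.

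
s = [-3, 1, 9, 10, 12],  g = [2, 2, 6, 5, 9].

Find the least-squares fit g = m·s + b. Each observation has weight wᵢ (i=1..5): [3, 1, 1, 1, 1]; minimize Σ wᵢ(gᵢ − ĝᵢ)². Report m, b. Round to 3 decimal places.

Sums needed: Σwᵢ·s·s = 353, Σwᵢ·s = 23, Σwᵢ·1 = 7.
Right-hand side: Σwᵢ·s·g = 196, Σwᵢ·g = 28.
Eliminating b: 7·(row 1) − 23·(row 2) gives 1942·m = 7·196 − 23·28 = 728, so m = 364/971.
Then b = (28 − 23·(364/971))/7 = 2688/971.

m = 0.375, b = 2.768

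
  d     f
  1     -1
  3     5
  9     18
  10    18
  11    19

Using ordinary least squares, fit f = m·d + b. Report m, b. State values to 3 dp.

Entries of AᵀA: Σd·d = 312, Σd = 34, Σ1 = 5.
Moment sums: Σd·f = 565, Σf = 59.
So AᵀA·[m, b]ᵀ = Aᵀf: [[312, 34]; [34, 5]]·[m, b]ᵀ = [565, 59]ᵀ.
Determinant 312·5 − 34² = 404.
m = (565·5 − 34·59)/404 = 819/404; b = (312·59 − 34·565)/404 = -401/202.

m = 2.027, b = -1.985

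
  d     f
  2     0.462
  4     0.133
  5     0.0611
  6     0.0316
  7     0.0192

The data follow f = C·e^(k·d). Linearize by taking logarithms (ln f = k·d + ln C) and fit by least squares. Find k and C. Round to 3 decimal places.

k = -0.650, C = 1.687

With ln fᵢ as the transformed response and dᵢ as the regressor:
XᵀX = [[130.0000, 24.0000]; [24.0000, 5]], rhs = [-71.9877, -12.9923]ᵀ  (here Σd = 24.0000, Σ(d)² = 130.0000, Σln f = -12.9923, Σd·ln f = -71.9877).
Solving (det = 74.0000): k = -0.65032, ln C = 0.52309, so C = exp(0.52309) = 1.68723.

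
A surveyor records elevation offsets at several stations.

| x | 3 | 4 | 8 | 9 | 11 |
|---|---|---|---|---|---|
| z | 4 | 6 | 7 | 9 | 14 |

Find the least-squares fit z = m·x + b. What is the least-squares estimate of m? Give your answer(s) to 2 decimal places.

The normal system MᵀM·[m, b]ᵀ = Mᵀz is [[291, 35]; [35, 5]]·[m, b]ᵀ = [327, 40]ᵀ.
Determinant 291·5 − 35² = 230.
m = (327·5 − 35·40)/230 = 47/46; b = (291·40 − 35·327)/230 = 39/46.

m = 1.02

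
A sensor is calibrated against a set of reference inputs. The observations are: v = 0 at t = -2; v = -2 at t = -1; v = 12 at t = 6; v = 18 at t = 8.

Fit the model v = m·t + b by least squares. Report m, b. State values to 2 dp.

Setting ∂/∂m … = 0 gives: 105·m + 11·b = 218;  11·m + 4·b = 28.
(Σt·t = 105, Σt = 11, Σ1 = 4, Σt·v = 218, Σv = 28.)
Δ = 105·4 − 11² = 299.
m = (218·4 − 11·28)/299 = 564/299; b = (105·28 − 11·218)/299 = 542/299.

m = 1.89, b = 1.81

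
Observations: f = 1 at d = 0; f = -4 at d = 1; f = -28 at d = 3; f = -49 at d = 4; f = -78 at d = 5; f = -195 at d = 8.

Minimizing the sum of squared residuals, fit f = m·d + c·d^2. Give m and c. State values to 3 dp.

With design matrix X, XᵀX = [[115, 729]; [729, 5059]] and Xᵀf = [-2234, -15470]ᵀ.
Eliminating c: 5059·(row 1) − 729·(row 2) gives 50344·m = 5059·(-2234) − 729·(-15470) = -24176, so m = -3022/6293.
Then c = ((-15470) − 729·(-3022/6293))/5059 = -18808/6293.

m = -0.480, c = -2.989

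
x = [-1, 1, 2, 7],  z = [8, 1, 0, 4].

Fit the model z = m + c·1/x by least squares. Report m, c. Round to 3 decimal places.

Entries of AᵀA: Σ1 = 4, Σ1/x = 9/14, Σ1/x·1/x = 445/196.
And Σz = 13, Σ1/x·z = -45/7.
AᵀA·[m, c]ᵀ = Aᵀz becomes [[4, 9/14]; [9/14, 445/196]]·[m, c]ᵀ = [13, -45/7]ᵀ.
Δ = 4·(445/196) − (9/14)² = 1699/196.
m = (13·(445/196) − (9/14)·(-45/7))/(1699/196) = 6595/1699; c = (4·(-45/7) − (9/14)·13)/(1699/196) = -6678/1699.

m = 3.882, c = -3.931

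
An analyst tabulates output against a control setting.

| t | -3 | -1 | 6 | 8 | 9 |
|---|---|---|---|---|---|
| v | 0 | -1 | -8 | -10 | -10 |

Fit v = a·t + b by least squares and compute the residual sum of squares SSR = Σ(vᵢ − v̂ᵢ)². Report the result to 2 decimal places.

SSR = 0.79

Setting ∂/∂a … = 0 gives: 191·a + 19·b = -217;  19·a + 5·b = -29.
det = 191·5 − 19² = 594.
a = ((-217)·5 − 19·(-29))/594 = -89/99; b = (191·(-29) − 19·(-217))/594 = -236/99.
Residuals: -31/99, 16/33, -2/9, -14/33, 47/99; SSR = 26/33.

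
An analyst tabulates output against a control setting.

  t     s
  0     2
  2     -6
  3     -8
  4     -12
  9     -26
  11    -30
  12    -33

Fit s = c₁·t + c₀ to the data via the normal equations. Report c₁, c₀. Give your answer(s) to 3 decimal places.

c₁ = -2.834, c₀ = 0.454

With design matrix M, MᵀM = [[375, 41]; [41, 7]] and Mᵀs = [-1044, -113]ᵀ.
Determinant 375·7 − 41² = 944.
c₁ = ((-1044)·7 − 41·(-113))/944 = -2675/944; c₀ = (375·(-113) − 41·(-1044))/944 = 429/944.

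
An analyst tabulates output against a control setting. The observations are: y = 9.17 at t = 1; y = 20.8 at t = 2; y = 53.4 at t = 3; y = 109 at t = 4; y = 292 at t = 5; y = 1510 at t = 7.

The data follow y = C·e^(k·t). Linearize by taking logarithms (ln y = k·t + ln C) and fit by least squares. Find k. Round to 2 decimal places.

k = 0.85

Linearized form: ln y = k·t + ln C. From the 6 transformed points,
Σt = 22.0000, Σ(t)² = 104.0000, Σln y = 26.9167, Σt·ln y = 118.6075.
Normal system: [[104.0000, 22.0000]; [22.0000, 6]]·[k, ln C]ᵀ = [118.6075, 26.9167]ᵀ.
Δ = 104.0000·6 − (22.0000)² = 140.0000; k = (118.6075·6 − 22.0000·26.9167)/140.0000 = 0.85342, ln C = (104.0000·26.9167 − 22.0000·118.6075)/140.0000 = 1.35692.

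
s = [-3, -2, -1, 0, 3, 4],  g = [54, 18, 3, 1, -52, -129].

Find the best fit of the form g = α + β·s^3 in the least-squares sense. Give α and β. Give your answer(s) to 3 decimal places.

α = 0.964, β = -2.014

From the data, Σ1 = 6, Σs^3 = 55, Σs^3·s^3 = 5619.
For Aᵀg: Σg = -105, Σs^3·g = -11265.
Normal equations: [[6, 55]; [55, 5619]]·[α, β]ᵀ = [-105, -11265]ᵀ.
Eliminating β: 5619·(row 1) − 55·(row 2) gives 30689·α = 5619·(-105) − 55·(-11265) = 29580, so α = 29580/30689.
Then β = ((-11265) − 55·(29580/30689))/5619 = -61815/30689.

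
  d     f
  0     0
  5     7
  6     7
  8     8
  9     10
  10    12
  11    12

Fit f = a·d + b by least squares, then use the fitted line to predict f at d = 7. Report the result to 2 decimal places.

f̂ = 8.00

Entries of AᵀA: Σd·d = 427, Σd = 49, Σ1 = 7.
Moment sums: Σd·f = 483, Σf = 56.
AᵀA·[a, b]ᵀ = Aᵀf becomes [[427, 49]; [49, 7]]·[a, b]ᵀ = [483, 56]ᵀ.
det = 427·7 − 49² = 588.
a = (483·7 − 49·56)/588 = 13/12; b = (427·56 − 49·483)/588 = 5/12.
At d = 7: f̂ = (13/12)·(7) + (5/12)·(1) = 8.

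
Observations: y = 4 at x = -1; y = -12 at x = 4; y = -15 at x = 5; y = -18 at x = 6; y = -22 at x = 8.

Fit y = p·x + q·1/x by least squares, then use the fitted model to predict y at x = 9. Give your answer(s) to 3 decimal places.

ŷ = -25.778

Normal-equation sums: Σx·x = 142, Σx·1/x = 5, Σ1/x·1/x = 16501/14400.
Moment sums: Σx·y = -411, Σ1/x·y = -63/4.
Eliminating q: (16501/14400)·(row 1) − 5·(row 2) gives (991571/7200)·p = (16501/14400)·(-411) − 5·(-63/4) = -1882637/4800, so p = -5647911/1983142.
Then q = ((-63/4) − 5·(-5647911/1983142))/(16501/14400) = -1306800/991571.
At x = 9: ŷ = (-5647911/1983142)·(9) + (-1306800/991571)·(1/9) = -51121599/1983142.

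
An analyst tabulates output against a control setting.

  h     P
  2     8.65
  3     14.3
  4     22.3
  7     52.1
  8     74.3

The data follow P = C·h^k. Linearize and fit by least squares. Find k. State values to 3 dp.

k = 1.533

Let Y = ln P. Fitting Y = k·ln h + ln C by least squares:
AᵀA = [[11.7199, 7.2034]; [7.2034, 5]], rhs = [25.3729, 16.1837]ᵀ  (here Σln h = 7.2034, Σ(ln h)² = 11.7199, Σln P = 16.1837, Σln h·ln P = 25.3729).
Slope k = (n·Σln h·ln P − Σln h·Σln P)/(n·Σ(ln h)² − (Σln h)²) = (5·25.3729 − 7.2034·16.1837)/6.7102 = 1.53304; ln C = (Σln P − k·Σln h)/n = 1.02811.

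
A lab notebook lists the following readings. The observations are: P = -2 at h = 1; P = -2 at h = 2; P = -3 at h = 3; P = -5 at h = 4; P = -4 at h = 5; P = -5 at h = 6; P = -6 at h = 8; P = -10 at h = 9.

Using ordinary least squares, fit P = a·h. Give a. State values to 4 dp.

Normal-equation sums: Σh·h = 236.
Right-hand side: Σh·P = -223.
XᵀX·[a]ᵀ = XᵀP becomes [[236]]·[a]ᵀ = [-223]ᵀ.
Hence a = -223 / 236 ≈ -0.944915.

a = -0.9449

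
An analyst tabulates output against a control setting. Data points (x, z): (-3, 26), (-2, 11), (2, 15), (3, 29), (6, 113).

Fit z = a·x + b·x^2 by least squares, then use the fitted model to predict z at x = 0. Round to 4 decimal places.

ẑ = 0.0000

The normal system MᵀM·[a, b]ᵀ = Mᵀz is [[62, 216]; [216, 1490]]·[a, b]ᵀ = [695, 4667]ᵀ.
Eliminating b: 1490·(row 1) − 216·(row 2) gives 45724·a = 1490·695 − 216·4667 = 27478, so a = 13739/22862.
Then b = (4667 − 216·(13739/22862))/1490 = 69617/22862.
At x = 0: ẑ = (13739/22862)·(0) + (69617/22862)·(0) = 0.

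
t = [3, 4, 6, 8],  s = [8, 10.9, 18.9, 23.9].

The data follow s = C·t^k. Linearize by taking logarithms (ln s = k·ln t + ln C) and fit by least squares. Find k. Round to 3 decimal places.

k = 1.151

With ln sᵢ as the transformed response and ln tᵢ as the regressor:
Σln t = 6.3561, Σ(ln t)² = 10.6632, Σln s = 10.5812, Σln t·ln s = 17.4622.
Equations: 10.6632·k + 6.3561·ln C = 17.4622;  6.3561·k + 4·ln C = 10.5812.
Slope k = (n·Σln t·ln s − Σln t·Σln s)/(n·Σ(ln t)² − (Σln t)²) = (4·17.4622 − 6.3561·10.5812)/2.2529 = 1.15109; ln C = (Σln s − k·Σln t)/n = 0.81619.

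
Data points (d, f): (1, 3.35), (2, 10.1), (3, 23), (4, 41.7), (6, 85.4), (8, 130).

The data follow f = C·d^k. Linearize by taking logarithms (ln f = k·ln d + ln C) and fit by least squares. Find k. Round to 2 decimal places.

Linearized form: ln f = k·ln d + ln C. From the 6 transformed points,
Σln d = 7.0493, Σ(ln d)² = 11.1437, Σln f = 19.7024, Σln d·ln f = 28.3095.
Equations: 11.1437·k + 7.0493·ln C = 28.3095;  7.0493·k + 6·ln C = 19.7024.
Slope k = (n·Σln d·ln f − Σln d·Σln f)/(n·Σ(ln d)² − (Σln d)²) = (6·28.3095 − 7.0493·19.7024)/17.1702 = 1.80371; ln C = (Σln f − k·Σln d)/n = 1.16459.

k = 1.80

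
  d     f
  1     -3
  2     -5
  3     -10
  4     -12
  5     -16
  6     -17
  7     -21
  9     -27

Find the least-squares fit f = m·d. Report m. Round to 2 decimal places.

m = -3.00

AᵀA·[m]ᵀ = Aᵀf reads: 221·m = -663.
m = (-663)/221 = -3.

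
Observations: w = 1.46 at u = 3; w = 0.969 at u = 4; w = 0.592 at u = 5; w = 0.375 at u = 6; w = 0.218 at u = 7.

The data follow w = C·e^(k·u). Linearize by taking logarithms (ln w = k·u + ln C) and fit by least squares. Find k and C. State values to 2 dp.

Linearized form: ln w = k·u + ln C. From the 5 transformed points,
Σu = 25.0000, Σ(u)² = 135.0000, Σln w = -2.6814, Σu·ln w = -18.1597.
Equations: 135.0000·k + 25.0000·ln C = -18.1597;  25.0000·k + 5·ln C = -2.6814.
Solving (det = 50.0000): k = -0.47527, ln C = 1.84009, so C = exp(1.84009) = 6.29709.

k = -0.48, C = 6.30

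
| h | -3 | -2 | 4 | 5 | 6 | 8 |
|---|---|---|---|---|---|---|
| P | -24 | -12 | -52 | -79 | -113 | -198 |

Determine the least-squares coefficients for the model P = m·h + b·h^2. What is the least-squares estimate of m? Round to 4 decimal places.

MᵀM·[m, b]ᵀ = MᵀP reads: 154·m + 882·b = -2769;  882·m + 6370·b = -19811.
Determinant 154·6370 − 882² = 203056.
m = ((-2769)·6370 − 882·(-19811))/203056 = -843/1036; b = (154·(-19811) − 882·(-2769))/203056 = -21737/7252.

m = -0.8137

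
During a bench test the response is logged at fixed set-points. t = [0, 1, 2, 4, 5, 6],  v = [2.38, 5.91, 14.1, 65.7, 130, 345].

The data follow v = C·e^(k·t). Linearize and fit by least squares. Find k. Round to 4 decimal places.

With ln vᵢ as the transformed response and tᵢ as the regressor:
AᵀA = [[82.0000, 18.0000]; [18.0000, 6]], rhs = [83.2083, 20.1861]ᵀ  (here Σt = 18.0000, Σ(t)² = 82.0000, Σln v = 20.1861, Σt·ln v = 83.2083).
Solving (det = 168.0000): k = 0.80893, ln C = 0.93756.

k = 0.8089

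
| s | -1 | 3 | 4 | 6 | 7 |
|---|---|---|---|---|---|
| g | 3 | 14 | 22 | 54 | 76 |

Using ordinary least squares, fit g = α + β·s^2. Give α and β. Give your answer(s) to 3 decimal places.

α = -0.079, β = 1.526

Sums needed: Σ1 = 5, Σs^2 = 111, Σs^2·s^2 = 4035.
And Σg = 169, Σs^2·g = 6149.
XᵀX·[α, β]ᵀ = Xᵀg becomes [[5, 111]; [111, 4035]]·[α, β]ᵀ = [169, 6149]ᵀ.
Eliminating β: 4035·(row 1) − 111·(row 2) gives 7854·α = 4035·169 − 111·6149 = -624, so α = -104/1309.
Then β = (6149 − 111·(-104/1309))/4035 = 5993/3927.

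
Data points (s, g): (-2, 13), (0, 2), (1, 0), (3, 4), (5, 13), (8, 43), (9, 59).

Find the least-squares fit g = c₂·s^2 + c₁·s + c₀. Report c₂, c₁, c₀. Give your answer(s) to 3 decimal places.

c₂ = 1.022, c₁ = -3.001, c₀ = 2.566

The normal system XᵀX·[c₂, c₁, c₀]ᵀ = Xᵀg is [[11380, 1386, 184]; [1386, 184, 24]; [184, 24, 7]]·[c₂, c₁, c₀]ᵀ = [7944, 926, 134]ᵀ.
Inverting the 3×3 Gram matrix, [c₂, c₁, c₀]ᵀ = [170491/166809, -166862/55603, 428018/166809]ᵀ.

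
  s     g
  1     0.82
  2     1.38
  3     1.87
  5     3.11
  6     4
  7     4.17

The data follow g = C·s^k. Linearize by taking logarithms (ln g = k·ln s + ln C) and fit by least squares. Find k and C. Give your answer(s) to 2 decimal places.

With ln gᵢ as the transformed response and ln sᵢ as the regressor:
Sums: Σln s = 7.1389, Σ(ln s)² = 11.2747, Σln g = 4.6984, Σln s·ln g = 7.9995.
Normal system: [[11.2747, 7.1389]; [7.1389, 6]]·[k, ln C]ᵀ = [7.9995, 4.6984]ᵀ.
Solving (det = 16.6845): k = 0.86642, ln C = -0.24781, so C = exp(-0.24781) = 0.78051.

k = 0.87, C = 0.78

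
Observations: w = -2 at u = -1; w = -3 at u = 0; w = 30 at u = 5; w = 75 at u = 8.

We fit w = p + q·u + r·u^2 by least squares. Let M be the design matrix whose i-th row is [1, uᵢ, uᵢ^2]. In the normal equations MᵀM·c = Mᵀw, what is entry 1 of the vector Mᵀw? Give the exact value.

Entry 1 ↔ basis 1, so (Mᵀw)_{1} = Σᵢ wᵢ = (1)·(-2) + (1)·(-3) + (1)·(30) + (1)·(75) = 100.

100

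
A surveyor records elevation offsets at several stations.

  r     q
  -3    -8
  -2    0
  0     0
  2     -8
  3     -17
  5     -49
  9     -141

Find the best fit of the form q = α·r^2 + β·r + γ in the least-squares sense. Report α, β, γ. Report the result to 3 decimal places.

Compute the Gram sums: Σr^2·r^2 = 7380, Σr^2·r = 854, Σr^2 = 132, Σr·r = 132, Σr = 14, Σ1 = 7.
For Xᵀq: Σr^2·q = -12903, Σr·q = -1557, Σq = -223.
XᵀX·[α, β, γ]ᵀ = Xᵀq becomes [[7380, 854, 132]; [854, 132, 14]; [132, 14, 7]]·[α, β, γ]ᵀ = [-12903, -1557, -223]ᵀ.
Solving the 3×3 system (Gaussian elimination) gives α = -871805/561922, β = -1057023/561922, γ = 326284/280961.

α = -1.551, β = -1.881, γ = 1.161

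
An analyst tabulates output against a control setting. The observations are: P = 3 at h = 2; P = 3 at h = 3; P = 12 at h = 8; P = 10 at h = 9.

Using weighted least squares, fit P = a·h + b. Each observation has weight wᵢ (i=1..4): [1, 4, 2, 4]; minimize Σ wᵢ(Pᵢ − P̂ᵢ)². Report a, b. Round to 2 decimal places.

With design matrix M, MᵀWM = [[492, 66]; [66, 11]] and MᵀWP = [594, 79]ᵀ.
Δ = 492·11 − 66² = 1056.
a = (594·11 − 66·79)/1056 = 5/4; b = (492·79 − 66·594)/1056 = -7/22.

a = 1.25, b = -0.32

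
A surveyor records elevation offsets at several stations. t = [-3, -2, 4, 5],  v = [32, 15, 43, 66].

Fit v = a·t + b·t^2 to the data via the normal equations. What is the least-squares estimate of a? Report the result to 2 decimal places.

Normal-equation sums: Σt·t = 54, Σt·t^2 = 154, Σt^2·t^2 = 978.
And Σt·v = 376, Σt^2·v = 2686.
So AᵀA·[a, b]ᵀ = Aᵀv: [[54, 154]; [154, 978]]·[a, b]ᵀ = [376, 2686]ᵀ.
Eliminating b: 978·(row 1) − 154·(row 2) gives 29096·a = 978·376 − 154·2686 = -45916, so a = -11479/7274.
Then b = (2686 − 154·(-11479/7274))/978 = 21785/7274.

a = -1.58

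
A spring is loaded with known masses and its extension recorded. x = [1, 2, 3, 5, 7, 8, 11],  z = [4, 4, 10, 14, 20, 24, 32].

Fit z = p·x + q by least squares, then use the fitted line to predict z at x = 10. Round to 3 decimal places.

The normal equations are: 273·p + 37·q = 796;  37·p + 7·q = 108.
(Σx·x = 273, Σx = 37, Σ1 = 7, Σx·z = 796, Σz = 108.)
Eliminating q: 7·(row 1) − 37·(row 2) gives 542·p = 7·796 − 37·108 = 1576, so p = 788/271.
Then q = (108 − 37·(788/271))/7 = 16/271.
At x = 10: ẑ = (788/271)·(10) + (16/271)·(1) = 7896/271.

ẑ = 29.137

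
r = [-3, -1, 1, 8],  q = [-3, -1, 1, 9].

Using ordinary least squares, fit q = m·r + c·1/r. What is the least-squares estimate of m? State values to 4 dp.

m = 1.1151

Sums needed: Σr·r = 75, Σr·1/r = 4, Σ1/r·1/r = 1225/576.
Right-hand side: Σr·q = 83, Σ1/r·q = 33/8.
XᵀX·[m, c]ᵀ = Xᵀq becomes [[75, 4]; [4, 1225/576]]·[m, c]ᵀ = [83, 33/8]ᵀ.
Eliminating c: (1225/576)·(row 1) − 4·(row 2) gives (27553/192)·m = (1225/576)·83 − 4·(33/8) = 92171/576, so m = 92171/82659.
Then c = ((33/8) − 4·(92171/82659))/(1225/576) = -4344/27553.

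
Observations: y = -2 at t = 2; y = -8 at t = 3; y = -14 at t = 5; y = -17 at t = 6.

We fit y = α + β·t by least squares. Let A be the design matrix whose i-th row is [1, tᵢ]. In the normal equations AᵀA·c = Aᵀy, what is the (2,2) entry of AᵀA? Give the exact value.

74

Row 2 ↔ basis t, column 2 ↔ basis t, so (AᵀA)_{2,2} = Σᵢ (t)·(t) = (2)·(2) + (3)·(3) + (5)·(5) + (6)·(6) = 74.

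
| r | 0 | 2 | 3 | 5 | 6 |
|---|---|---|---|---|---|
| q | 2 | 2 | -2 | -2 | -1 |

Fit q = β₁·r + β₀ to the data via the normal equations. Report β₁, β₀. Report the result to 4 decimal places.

β₁ = -0.6491, β₀ = 1.8772

Setting ∂/∂β₁ … = 0 gives: 74·β₁ + 16·β₀ = -18;  16·β₁ + 5·β₀ = -1.
det = 74·5 − 16² = 114.
β₁ = ((-18)·5 − 16·(-1))/114 = -37/57; β₀ = (74·(-1) − 16·(-18))/114 = 107/57.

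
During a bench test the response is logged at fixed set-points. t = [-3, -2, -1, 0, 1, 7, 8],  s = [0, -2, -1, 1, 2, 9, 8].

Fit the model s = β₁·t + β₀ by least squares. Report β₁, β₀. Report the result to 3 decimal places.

β₁ = 0.965, β₀ = 1.050

Normal-equation sums: Σt·t = 128, Σt = 10, Σ1 = 7.
For Mᵀs: Σt·s = 134, Σs = 17.
MᵀM·[β₁, β₀]ᵀ = Mᵀs becomes [[128, 10]; [10, 7]]·[β₁, β₀]ᵀ = [134, 17]ᵀ.
Eliminating β₀: 7·(row 1) − 10·(row 2) gives 796·β₁ = 7·134 − 10·17 = 768, so β₁ = 192/199.
Then β₀ = (17 − 10·(192/199))/7 = 209/199.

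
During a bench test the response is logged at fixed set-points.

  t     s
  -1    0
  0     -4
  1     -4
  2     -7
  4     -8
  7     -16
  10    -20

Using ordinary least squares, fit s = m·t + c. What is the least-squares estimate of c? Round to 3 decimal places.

Normal-equation sums: Σt·t = 171, Σt = 23, Σ1 = 7.
For Xᵀs: Σt·s = -362, Σs = -59.
Normal equations: [[171, 23]; [23, 7]]·[m, c]ᵀ = [-362, -59]ᵀ.
Eliminating c: 7·(row 1) − 23·(row 2) gives 668·m = 7·(-362) − 23·(-59) = -1177, so m = -1177/668.
Then c = ((-59) − 23·(-1177/668))/7 = -1763/668.

c = -2.639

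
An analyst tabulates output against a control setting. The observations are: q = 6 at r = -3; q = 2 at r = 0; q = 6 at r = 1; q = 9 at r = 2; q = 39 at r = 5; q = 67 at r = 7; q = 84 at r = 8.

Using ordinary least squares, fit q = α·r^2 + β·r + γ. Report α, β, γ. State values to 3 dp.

α = 1.042, β = 1.937, γ = 2.276

Sums needed: Σr^2·r^2 = 7220, Σr^2·r = 962, Σr^2 = 152, Σr·r = 152, Σr = 20, Σ1 = 7.
Right-hand side: Σr^2·q = 9730, Σr·q = 1342, Σq = 213.
Normal equations: [[7220, 962, 152]; [962, 152, 20]; [152, 20, 7]]·[α, β, γ]ᵀ = [9730, 1342, 213]ᵀ.
Solving the 3×3 system (Gaussian elimination) gives α = 56695/54427, β = 105417/54427, γ = 123853/54427.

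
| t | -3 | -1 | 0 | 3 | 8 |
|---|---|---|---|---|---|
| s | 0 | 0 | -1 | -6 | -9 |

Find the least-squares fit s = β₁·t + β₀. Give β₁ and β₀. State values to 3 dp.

β₁ = -0.923, β₀ = -1.907

Normal-equation sums: Σt·t = 83, Σt = 7, Σ1 = 5.
For Mᵀs: Σt·s = -90, Σs = -16.
So MᵀM·[β₁, β₀]ᵀ = Mᵀs: [[83, 7]; [7, 5]]·[β₁, β₀]ᵀ = [-90, -16]ᵀ.
det = 83·5 − 7² = 366.
β₁ = ((-90)·5 − 7·(-16))/366 = -169/183; β₀ = (83·(-16) − 7·(-90))/366 = -349/183.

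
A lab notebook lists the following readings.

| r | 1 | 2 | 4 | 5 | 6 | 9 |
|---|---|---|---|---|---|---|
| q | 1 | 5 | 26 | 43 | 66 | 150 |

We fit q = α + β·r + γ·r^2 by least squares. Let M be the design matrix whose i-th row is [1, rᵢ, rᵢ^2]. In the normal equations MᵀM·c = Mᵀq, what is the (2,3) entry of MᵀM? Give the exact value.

1143

Row 2 ↔ basis r, column 3 ↔ basis r^2, so (MᵀM)_{2,3} = Σᵢ (r)·(r^2) = (1)·(1) + (2)·(4) + (4)·(16) + (5)·(25) + (6)·(36) + (9)·(81) = 1143.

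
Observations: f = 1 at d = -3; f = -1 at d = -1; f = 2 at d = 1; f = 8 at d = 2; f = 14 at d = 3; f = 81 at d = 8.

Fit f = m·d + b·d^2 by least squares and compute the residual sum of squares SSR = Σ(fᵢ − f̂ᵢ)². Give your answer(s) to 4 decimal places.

AᵀA·[m, b]ᵀ = Aᵀf reads: 88·m + 520·b = 706;  520·m + 4276·b = 5352.
det = 88·4276 − 520² = 105888.
m = (706·4276 − 520·5352)/105888 = 29477/13236; b = (88·5352 − 520·706)/105888 = 6491/6618.
Residuals: -5057/4412, 3259/13236, -5329/4412, -2497/6618, -6655/4412, 1363/3309; SSR = 35873/6618.

SSR = 5.4205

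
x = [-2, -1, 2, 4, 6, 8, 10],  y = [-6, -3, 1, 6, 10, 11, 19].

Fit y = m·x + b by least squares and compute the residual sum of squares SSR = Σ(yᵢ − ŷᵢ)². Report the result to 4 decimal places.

MᵀM·[m, b]ᵀ = Mᵀy reads: 225·m + 27·b = 379;  27·m + 7·b = 38.
(Σx·x = 225, Σx = 27, Σ1 = 7, Σx·y = 379, Σy = 38.)
Δ = 225·7 − 27² = 846.
m = (379·7 − 27·38)/846 = 1627/846; b = (225·38 − 27·379)/846 = -187/94.
Residuals: -139/846, 386/423, -725/846, 251/846, 127/282, -2027/846, 1487/846; SSR = 9065/846.

SSR = 10.7151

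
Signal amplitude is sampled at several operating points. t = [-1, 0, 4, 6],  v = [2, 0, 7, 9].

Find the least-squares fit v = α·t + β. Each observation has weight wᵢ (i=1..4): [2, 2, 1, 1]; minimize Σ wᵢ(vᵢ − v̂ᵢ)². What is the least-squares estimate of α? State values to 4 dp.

α = 1.1846

Sums needed: Σwᵢ·t·t = 54, Σwᵢ·t = 8, Σwᵢ·1 = 6.
And Σwᵢ·t·v = 78, Σwᵢ·v = 20.
Normal equations: [[54, 8]; [8, 6]]·[α, β]ᵀ = [78, 20]ᵀ.
Eliminating β: 6·(row 1) − 8·(row 2) gives 260·α = 6·78 − 8·20 = 308, so α = 77/65.
Then β = (20 − 8·(77/65))/6 = 114/65.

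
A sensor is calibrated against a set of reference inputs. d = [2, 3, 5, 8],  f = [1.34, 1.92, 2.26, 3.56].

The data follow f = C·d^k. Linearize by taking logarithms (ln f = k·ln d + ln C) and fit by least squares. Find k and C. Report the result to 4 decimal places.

k = 0.6595, C = 0.8641

Linearized form: ln f = k·ln d + ln C. From the 4 transformed points,
Sums: Σln d = 5.4806, Σ(ln d)² = 8.6018, Σln f = 3.0301, Σln d·ln f = 4.8722.
Normal system: [[8.6018, 5.4806]; [5.4806, 4]]·[k, ln C]ᵀ = [4.8722, 3.0301]ᵀ.
Δ = 8.6018·4 − (5.4806)² = 4.3697; k = (4.8722·4 − 5.4806·3.0301)/4.3697 = 0.65949, ln C = (8.6018·3.0301 − 5.4806·4.8722)/4.3697 = -0.14608, so C = exp(-0.14608) = 0.86409.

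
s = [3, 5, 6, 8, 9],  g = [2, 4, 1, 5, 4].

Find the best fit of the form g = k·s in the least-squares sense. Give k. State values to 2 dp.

Setting ∂/∂k … = 0 gives: 215·k = 108.
k = 108/215 = 0.502326.

k = 0.50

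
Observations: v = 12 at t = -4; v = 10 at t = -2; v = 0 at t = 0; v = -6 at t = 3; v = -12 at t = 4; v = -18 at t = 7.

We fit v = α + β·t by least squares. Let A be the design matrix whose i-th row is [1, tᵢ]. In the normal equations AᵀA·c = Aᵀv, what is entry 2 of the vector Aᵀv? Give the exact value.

Entry 2 ↔ basis t, so (Aᵀv)_{2} = Σᵢ (t)·vᵢ = (-4)·(12) + (-2)·(10) + (0)·(0) + (3)·(-6) + (4)·(-12) + (7)·(-18) = -260.

-260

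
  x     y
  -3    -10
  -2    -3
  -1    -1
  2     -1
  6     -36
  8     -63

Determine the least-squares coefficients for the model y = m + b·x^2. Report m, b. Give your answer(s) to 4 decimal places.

The normal system AᵀA·[m, b]ᵀ = Aᵀy is [[6, 118]; [118, 5506]]·[m, b]ᵀ = [-114, -5435]ᵀ.
Eliminating b: 5506·(row 1) − 118·(row 2) gives 19112·m = 5506·(-114) − 118·(-5435) = 13646, so m = 6823/9556.
Then b = ((-5435) − 118·(6823/9556))/5506 = -9579/9556.

m = 0.7140, b = -1.0024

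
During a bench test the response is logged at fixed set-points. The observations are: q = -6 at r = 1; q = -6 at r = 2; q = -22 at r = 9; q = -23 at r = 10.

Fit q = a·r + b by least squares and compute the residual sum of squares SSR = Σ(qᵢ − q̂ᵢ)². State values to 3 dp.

From the data, Σr·r = 186, Σr = 22, Σ1 = 4.
Right-hand side: Σr·q = -446, Σq = -57.
So MᵀM·[a, b]ᵀ = Mᵀq: [[186, 22]; [22, 4]]·[a, b]ᵀ = [-446, -57]ᵀ.
Determinant 186·4 − 22² = 260.
a = ((-446)·4 − 22·(-57))/260 = -53/26; b = (186·(-57) − 22·(-446))/260 = -79/26.
Residuals: -12/13, 29/26, -8/13, 11/26; SSR = 69/26.

SSR = 2.654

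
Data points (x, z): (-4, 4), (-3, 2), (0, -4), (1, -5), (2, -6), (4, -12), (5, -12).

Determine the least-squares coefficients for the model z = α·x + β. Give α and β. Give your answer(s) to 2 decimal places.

α = -1.83, β = -3.41

The normal system AᵀA·[α, β]ᵀ = Aᵀz is [[71, 5]; [5, 7]]·[α, β]ᵀ = [-147, -33]ᵀ.
Determinant 71·7 − 5² = 472.
α = ((-147)·7 − 5·(-33))/472 = -108/59; β = (71·(-33) − 5·(-147))/472 = -201/59.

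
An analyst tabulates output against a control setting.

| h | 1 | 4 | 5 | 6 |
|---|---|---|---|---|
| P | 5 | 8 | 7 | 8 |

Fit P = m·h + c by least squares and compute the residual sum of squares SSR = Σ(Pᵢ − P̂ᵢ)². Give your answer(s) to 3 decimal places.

Entries of XᵀX: Σh·h = 78, Σh = 16, Σ1 = 4.
And Σh·P = 120, ΣP = 28.
Determinant 78·4 − 16² = 56.
m = (120·4 − 16·28)/56 = 4/7; c = (78·28 − 16·120)/56 = 33/7.
Residuals: -2/7, 1, -4/7, -1/7; SSR = 10/7.

SSR = 1.429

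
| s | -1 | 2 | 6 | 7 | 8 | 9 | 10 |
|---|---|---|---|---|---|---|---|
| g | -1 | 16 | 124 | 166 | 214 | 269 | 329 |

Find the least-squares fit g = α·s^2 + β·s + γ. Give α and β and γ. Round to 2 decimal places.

α = 3.04, β = 2.63, γ = -1.41

Sums needed: Σs^2·s^2 = 24371, Σs^2·s = 2807, Σs^2 = 335, Σs·s = 335, Σs = 41, Σ1 = 7.
For Mᵀg: Σs^2·g = 81046, Σs·g = 9362, Σg = 1117.
MᵀM·[α, β, γ]ᵀ = Mᵀg becomes [[24371, 2807, 335]; [2807, 335, 41]; [335, 41, 7]]·[α, β, γ]ᵀ = [81046, 9362, 1117]ᵀ.
Inverting the 3×3 Gram matrix, [α, β, γ]ᵀ = [822265/270258, 709649/270258, -63719/45043]ᵀ.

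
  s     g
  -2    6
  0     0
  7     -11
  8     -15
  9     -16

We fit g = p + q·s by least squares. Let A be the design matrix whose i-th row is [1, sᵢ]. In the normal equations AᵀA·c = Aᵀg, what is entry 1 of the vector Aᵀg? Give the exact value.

-36

Entry 1 ↔ basis 1, so (Aᵀg)_{1} = Σᵢ gᵢ = (1)·(6) + (1)·(0) + (1)·(-11) + (1)·(-15) + (1)·(-16) = -36.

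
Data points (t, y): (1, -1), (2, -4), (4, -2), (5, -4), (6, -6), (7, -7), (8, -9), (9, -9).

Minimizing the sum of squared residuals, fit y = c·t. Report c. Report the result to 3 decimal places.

c = -0.996

XᵀX·[c]ᵀ = Xᵀy reads: 276·c = -275.
c = (-275)/276 = -0.996377.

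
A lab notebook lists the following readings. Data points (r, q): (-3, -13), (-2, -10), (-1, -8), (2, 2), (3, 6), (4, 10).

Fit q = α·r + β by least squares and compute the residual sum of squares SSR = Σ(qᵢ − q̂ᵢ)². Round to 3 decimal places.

SSR = 2.418

Compute the Gram sums: Σr·r = 43, Σr = 3, Σ1 = 6.
Moment sums: Σr·q = 129, Σq = -13.
AᵀA·[α, β]ᵀ = Aᵀq becomes [[43, 3]; [3, 6]]·[α, β]ᵀ = [129, -13]ᵀ.
det = 43·6 − 3² = 249.
α = (129·6 − 3·(-13))/249 = 271/83; β = (43·(-13) − 3·129)/249 = -946/249.
Residuals: 148/249, 82/249, -233/249, -182/249, 1/249, 184/249; SSR = 602/249.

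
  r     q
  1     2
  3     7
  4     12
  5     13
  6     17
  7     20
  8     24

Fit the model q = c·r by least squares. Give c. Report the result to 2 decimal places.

c = 2.85

Normal-equation sums: Σr·r = 200.
And Σr·q = 570.
Normal equations: [[200]]·[c]ᵀ = [570]ᵀ.
c = 570/200 = 2.85.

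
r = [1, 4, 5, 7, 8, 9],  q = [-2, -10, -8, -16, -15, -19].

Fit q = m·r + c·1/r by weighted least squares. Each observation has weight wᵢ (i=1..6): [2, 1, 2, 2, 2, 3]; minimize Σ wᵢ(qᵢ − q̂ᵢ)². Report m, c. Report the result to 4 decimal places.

Sums needed: Σwᵢ·r·r = 537, Σwᵢ·r·1/r = 12, Σwᵢ·1/r·1/r = 2383097/1058400.
Right-hand side: Σwᵢ·r·q = -1101, Σwᵢ·1/r·q = -10229/420.
Normal equations: [[537, 12]; [12, 2383097/1058400]]·[m, c]ᵀ = [-1101, -10229/420]ᵀ.
Δ = 537·(2383097/1058400) − 12² = 375771163/352800.
m = ((-1101)·(2383097/1058400) − 12·(-10229/420))/(375771163/352800) = -771488279/375771163; c = (537·(-10229/420) − 12·(-1101))/(375771163/352800) = 47096280/375771163.

m = -2.0531, c = 0.1253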